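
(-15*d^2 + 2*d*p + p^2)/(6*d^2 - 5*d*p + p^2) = (5*d + p)/(-2*d + p)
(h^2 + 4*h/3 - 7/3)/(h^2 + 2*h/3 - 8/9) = 3*(3*h^2 + 4*h - 7)/(9*h^2 + 6*h - 8)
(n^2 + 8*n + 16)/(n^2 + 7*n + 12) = (n + 4)/(n + 3)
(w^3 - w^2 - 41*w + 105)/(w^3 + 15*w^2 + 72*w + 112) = (w^2 - 8*w + 15)/(w^2 + 8*w + 16)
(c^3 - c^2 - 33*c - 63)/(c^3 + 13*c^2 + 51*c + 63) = (c - 7)/(c + 7)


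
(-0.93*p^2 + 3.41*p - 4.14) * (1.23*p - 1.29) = -1.1439*p^3 + 5.394*p^2 - 9.4911*p + 5.3406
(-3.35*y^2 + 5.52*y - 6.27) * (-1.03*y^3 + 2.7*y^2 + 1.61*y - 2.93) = 3.4505*y^5 - 14.7306*y^4 + 15.9686*y^3 + 1.7737*y^2 - 26.2683*y + 18.3711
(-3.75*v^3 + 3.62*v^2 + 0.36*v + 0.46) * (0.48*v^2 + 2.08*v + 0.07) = -1.8*v^5 - 6.0624*v^4 + 7.4399*v^3 + 1.223*v^2 + 0.982*v + 0.0322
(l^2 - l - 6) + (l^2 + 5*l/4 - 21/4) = 2*l^2 + l/4 - 45/4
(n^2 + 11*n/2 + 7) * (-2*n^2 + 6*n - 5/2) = -2*n^4 - 5*n^3 + 33*n^2/2 + 113*n/4 - 35/2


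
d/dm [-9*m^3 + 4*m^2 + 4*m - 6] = -27*m^2 + 8*m + 4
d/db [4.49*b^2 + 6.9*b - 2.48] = 8.98*b + 6.9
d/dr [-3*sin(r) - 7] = -3*cos(r)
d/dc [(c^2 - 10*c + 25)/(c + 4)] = (c^2 + 8*c - 65)/(c^2 + 8*c + 16)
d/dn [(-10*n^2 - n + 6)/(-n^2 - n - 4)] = (9*n^2 + 92*n + 10)/(n^4 + 2*n^3 + 9*n^2 + 8*n + 16)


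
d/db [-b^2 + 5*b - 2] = 5 - 2*b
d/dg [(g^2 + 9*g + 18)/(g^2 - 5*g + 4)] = 14*(-g^2 - 2*g + 9)/(g^4 - 10*g^3 + 33*g^2 - 40*g + 16)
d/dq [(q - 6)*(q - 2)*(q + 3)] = 3*q^2 - 10*q - 12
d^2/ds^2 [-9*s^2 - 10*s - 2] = -18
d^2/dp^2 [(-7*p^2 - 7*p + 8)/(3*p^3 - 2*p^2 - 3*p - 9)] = 2*(-63*p^6 - 189*p^5 + 369*p^4 - 1756*p^3 - 876*p^2 + 1170*p - 450)/(27*p^9 - 54*p^8 - 45*p^7 - 143*p^6 + 369*p^5 + 324*p^4 + 378*p^3 - 729*p^2 - 729*p - 729)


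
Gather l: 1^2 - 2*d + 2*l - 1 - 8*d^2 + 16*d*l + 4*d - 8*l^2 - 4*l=-8*d^2 + 2*d - 8*l^2 + l*(16*d - 2)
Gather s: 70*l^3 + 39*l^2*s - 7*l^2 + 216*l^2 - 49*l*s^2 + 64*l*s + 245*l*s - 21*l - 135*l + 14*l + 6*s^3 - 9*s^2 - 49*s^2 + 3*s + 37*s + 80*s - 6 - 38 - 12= 70*l^3 + 209*l^2 - 142*l + 6*s^3 + s^2*(-49*l - 58) + s*(39*l^2 + 309*l + 120) - 56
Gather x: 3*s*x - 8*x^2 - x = -8*x^2 + x*(3*s - 1)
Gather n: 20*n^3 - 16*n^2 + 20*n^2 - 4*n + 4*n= 20*n^3 + 4*n^2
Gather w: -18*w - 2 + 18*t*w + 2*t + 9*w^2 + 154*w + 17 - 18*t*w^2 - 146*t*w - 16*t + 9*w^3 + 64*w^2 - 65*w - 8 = -14*t + 9*w^3 + w^2*(73 - 18*t) + w*(71 - 128*t) + 7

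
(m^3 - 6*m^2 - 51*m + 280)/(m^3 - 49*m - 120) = (m^2 + 2*m - 35)/(m^2 + 8*m + 15)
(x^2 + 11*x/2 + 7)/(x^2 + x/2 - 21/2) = (x + 2)/(x - 3)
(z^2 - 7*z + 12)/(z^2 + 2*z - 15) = (z - 4)/(z + 5)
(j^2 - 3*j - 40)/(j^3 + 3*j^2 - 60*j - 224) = (j + 5)/(j^2 + 11*j + 28)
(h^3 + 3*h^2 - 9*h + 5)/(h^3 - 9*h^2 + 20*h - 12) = (h^2 + 4*h - 5)/(h^2 - 8*h + 12)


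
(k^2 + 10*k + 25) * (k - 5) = k^3 + 5*k^2 - 25*k - 125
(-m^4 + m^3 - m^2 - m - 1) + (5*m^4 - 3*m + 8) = 4*m^4 + m^3 - m^2 - 4*m + 7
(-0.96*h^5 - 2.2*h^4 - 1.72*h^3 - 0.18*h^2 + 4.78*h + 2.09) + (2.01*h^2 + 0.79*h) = -0.96*h^5 - 2.2*h^4 - 1.72*h^3 + 1.83*h^2 + 5.57*h + 2.09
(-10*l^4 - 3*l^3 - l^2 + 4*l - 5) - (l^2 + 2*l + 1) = -10*l^4 - 3*l^3 - 2*l^2 + 2*l - 6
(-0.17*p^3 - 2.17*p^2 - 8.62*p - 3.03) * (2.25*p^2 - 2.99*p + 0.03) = -0.3825*p^5 - 4.3742*p^4 - 12.9118*p^3 + 18.8912*p^2 + 8.8011*p - 0.0909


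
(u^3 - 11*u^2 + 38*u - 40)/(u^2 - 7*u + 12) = (u^2 - 7*u + 10)/(u - 3)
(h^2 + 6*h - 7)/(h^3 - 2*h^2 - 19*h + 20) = (h + 7)/(h^2 - h - 20)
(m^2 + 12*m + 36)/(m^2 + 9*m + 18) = (m + 6)/(m + 3)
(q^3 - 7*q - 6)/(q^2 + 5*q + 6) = (q^2 - 2*q - 3)/(q + 3)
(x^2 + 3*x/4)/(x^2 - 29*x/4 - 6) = x/(x - 8)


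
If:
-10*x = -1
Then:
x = 1/10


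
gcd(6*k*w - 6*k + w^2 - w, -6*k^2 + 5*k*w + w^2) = 6*k + w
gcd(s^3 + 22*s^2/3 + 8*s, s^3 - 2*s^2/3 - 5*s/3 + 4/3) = s + 4/3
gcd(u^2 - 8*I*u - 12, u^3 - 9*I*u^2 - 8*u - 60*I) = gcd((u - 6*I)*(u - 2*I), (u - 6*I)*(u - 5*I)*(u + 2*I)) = u - 6*I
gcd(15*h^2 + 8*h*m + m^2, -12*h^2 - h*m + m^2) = 3*h + m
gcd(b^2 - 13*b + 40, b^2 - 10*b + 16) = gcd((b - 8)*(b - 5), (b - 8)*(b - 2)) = b - 8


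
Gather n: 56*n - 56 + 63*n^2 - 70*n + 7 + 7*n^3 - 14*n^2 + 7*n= 7*n^3 + 49*n^2 - 7*n - 49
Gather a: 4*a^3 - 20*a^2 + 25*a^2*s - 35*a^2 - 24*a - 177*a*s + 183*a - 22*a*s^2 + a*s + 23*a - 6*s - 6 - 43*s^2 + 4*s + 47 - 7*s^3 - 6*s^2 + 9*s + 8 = 4*a^3 + a^2*(25*s - 55) + a*(-22*s^2 - 176*s + 182) - 7*s^3 - 49*s^2 + 7*s + 49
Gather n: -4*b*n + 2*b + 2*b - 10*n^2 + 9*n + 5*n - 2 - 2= 4*b - 10*n^2 + n*(14 - 4*b) - 4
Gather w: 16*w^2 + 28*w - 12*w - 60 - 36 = 16*w^2 + 16*w - 96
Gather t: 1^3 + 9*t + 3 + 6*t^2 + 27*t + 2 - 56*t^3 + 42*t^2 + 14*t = -56*t^3 + 48*t^2 + 50*t + 6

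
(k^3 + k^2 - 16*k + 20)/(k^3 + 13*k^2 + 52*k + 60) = (k^2 - 4*k + 4)/(k^2 + 8*k + 12)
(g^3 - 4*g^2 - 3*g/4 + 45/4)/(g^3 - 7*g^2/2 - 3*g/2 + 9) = (g - 5/2)/(g - 2)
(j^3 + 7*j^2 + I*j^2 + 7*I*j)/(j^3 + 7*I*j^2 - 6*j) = (j + 7)/(j + 6*I)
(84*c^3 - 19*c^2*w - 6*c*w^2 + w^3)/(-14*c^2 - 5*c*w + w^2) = (-12*c^2 + c*w + w^2)/(2*c + w)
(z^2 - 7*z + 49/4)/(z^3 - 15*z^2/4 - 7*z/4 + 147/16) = 4*(2*z - 7)/(8*z^2 - 2*z - 21)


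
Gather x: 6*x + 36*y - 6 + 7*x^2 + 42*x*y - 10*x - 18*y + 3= 7*x^2 + x*(42*y - 4) + 18*y - 3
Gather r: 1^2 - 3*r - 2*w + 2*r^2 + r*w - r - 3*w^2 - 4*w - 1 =2*r^2 + r*(w - 4) - 3*w^2 - 6*w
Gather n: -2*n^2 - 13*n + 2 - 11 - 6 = -2*n^2 - 13*n - 15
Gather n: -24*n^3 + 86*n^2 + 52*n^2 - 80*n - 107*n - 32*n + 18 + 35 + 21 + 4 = -24*n^3 + 138*n^2 - 219*n + 78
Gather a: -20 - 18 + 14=-24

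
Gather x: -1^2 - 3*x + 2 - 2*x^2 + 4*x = -2*x^2 + x + 1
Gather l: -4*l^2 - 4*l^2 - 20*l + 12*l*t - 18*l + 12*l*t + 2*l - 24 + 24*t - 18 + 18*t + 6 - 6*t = -8*l^2 + l*(24*t - 36) + 36*t - 36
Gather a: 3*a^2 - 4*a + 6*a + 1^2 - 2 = 3*a^2 + 2*a - 1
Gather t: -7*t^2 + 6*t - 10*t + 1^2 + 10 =-7*t^2 - 4*t + 11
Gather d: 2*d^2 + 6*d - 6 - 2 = 2*d^2 + 6*d - 8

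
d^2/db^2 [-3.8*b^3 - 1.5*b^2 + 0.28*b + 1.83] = -22.8*b - 3.0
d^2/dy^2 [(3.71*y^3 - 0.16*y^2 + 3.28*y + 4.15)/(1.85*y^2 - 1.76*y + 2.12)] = (-1.4210854715202e-14*y^5 - 4.26325641456066e-14*y^4 + 15.292632*y^3 + 5.928858*y^2 - 58.214016*y + 16.195944)/(6.331625*y^6 - 18.0708*y^5 + 38.95878*y^4 - 46.868096*y^3 + 44.644656*y^2 - 23.730432*y + 9.528128)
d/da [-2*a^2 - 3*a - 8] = -4*a - 3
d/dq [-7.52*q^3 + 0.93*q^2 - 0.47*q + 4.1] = -22.56*q^2 + 1.86*q - 0.47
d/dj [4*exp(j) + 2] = 4*exp(j)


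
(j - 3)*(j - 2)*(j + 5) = j^3 - 19*j + 30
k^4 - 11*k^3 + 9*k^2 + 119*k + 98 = (k - 7)^2*(k + 1)*(k + 2)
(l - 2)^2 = l^2 - 4*l + 4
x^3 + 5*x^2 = x^2*(x + 5)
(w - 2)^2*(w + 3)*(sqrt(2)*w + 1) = sqrt(2)*w^4 - sqrt(2)*w^3 + w^3 - 8*sqrt(2)*w^2 - w^2 - 8*w + 12*sqrt(2)*w + 12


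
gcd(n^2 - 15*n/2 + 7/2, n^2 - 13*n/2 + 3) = n - 1/2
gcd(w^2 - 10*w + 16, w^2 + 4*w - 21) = 1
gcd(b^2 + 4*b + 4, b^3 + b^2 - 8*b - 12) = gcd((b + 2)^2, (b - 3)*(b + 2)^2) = b^2 + 4*b + 4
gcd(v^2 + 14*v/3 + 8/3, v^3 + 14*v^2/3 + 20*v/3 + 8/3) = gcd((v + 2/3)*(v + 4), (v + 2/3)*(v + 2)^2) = v + 2/3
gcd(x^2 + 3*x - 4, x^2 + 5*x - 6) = x - 1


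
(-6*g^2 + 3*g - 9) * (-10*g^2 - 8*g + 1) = 60*g^4 + 18*g^3 + 60*g^2 + 75*g - 9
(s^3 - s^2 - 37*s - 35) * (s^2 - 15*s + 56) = s^5 - 16*s^4 + 34*s^3 + 464*s^2 - 1547*s - 1960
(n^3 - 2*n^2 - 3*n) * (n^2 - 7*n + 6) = n^5 - 9*n^4 + 17*n^3 + 9*n^2 - 18*n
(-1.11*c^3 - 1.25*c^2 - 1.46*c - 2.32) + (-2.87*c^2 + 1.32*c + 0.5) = -1.11*c^3 - 4.12*c^2 - 0.14*c - 1.82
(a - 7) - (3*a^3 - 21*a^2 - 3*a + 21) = -3*a^3 + 21*a^2 + 4*a - 28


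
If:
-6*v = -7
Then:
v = 7/6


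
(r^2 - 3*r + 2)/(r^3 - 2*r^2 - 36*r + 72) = (r - 1)/(r^2 - 36)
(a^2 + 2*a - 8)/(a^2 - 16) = (a - 2)/(a - 4)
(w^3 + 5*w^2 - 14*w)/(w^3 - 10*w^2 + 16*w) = (w + 7)/(w - 8)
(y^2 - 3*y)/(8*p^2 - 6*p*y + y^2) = y*(y - 3)/(8*p^2 - 6*p*y + y^2)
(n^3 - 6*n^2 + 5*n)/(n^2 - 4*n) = (n^2 - 6*n + 5)/(n - 4)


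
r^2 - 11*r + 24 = (r - 8)*(r - 3)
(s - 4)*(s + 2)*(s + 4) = s^3 + 2*s^2 - 16*s - 32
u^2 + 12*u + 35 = (u + 5)*(u + 7)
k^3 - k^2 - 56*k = k*(k - 8)*(k + 7)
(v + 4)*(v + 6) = v^2 + 10*v + 24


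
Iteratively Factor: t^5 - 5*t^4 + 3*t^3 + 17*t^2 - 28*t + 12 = (t + 2)*(t^4 - 7*t^3 + 17*t^2 - 17*t + 6) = (t - 3)*(t + 2)*(t^3 - 4*t^2 + 5*t - 2) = (t - 3)*(t - 1)*(t + 2)*(t^2 - 3*t + 2) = (t - 3)*(t - 2)*(t - 1)*(t + 2)*(t - 1)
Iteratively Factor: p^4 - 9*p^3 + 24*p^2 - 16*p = (p - 4)*(p^3 - 5*p^2 + 4*p) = (p - 4)*(p - 1)*(p^2 - 4*p) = (p - 4)^2*(p - 1)*(p)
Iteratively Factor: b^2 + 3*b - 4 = (b - 1)*(b + 4)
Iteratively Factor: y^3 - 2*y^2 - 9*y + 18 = (y - 2)*(y^2 - 9) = (y - 2)*(y + 3)*(y - 3)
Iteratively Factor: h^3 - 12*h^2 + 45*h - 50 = (h - 2)*(h^2 - 10*h + 25) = (h - 5)*(h - 2)*(h - 5)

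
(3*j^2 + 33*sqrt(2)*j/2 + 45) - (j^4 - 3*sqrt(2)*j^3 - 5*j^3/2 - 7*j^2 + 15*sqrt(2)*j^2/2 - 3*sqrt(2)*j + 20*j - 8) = -j^4 + 5*j^3/2 + 3*sqrt(2)*j^3 - 15*sqrt(2)*j^2/2 + 10*j^2 - 20*j + 39*sqrt(2)*j/2 + 53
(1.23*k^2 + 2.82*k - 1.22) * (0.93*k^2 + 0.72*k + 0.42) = 1.1439*k^4 + 3.5082*k^3 + 1.4124*k^2 + 0.306*k - 0.5124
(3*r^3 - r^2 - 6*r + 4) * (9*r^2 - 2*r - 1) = 27*r^5 - 15*r^4 - 55*r^3 + 49*r^2 - 2*r - 4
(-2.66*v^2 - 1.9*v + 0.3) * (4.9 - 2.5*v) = 6.65*v^3 - 8.284*v^2 - 10.06*v + 1.47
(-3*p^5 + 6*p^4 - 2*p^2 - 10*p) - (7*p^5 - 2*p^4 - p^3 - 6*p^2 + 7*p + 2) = -10*p^5 + 8*p^4 + p^3 + 4*p^2 - 17*p - 2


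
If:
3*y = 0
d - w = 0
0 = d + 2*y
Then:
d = 0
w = 0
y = 0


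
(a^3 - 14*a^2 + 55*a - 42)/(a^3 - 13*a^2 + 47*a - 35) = (a - 6)/(a - 5)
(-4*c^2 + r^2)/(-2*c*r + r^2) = (2*c + r)/r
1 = 1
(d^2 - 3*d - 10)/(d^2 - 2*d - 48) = (-d^2 + 3*d + 10)/(-d^2 + 2*d + 48)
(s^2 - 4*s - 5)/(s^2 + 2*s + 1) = (s - 5)/(s + 1)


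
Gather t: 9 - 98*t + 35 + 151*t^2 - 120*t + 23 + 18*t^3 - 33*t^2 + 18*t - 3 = 18*t^3 + 118*t^2 - 200*t + 64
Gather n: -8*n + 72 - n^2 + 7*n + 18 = -n^2 - n + 90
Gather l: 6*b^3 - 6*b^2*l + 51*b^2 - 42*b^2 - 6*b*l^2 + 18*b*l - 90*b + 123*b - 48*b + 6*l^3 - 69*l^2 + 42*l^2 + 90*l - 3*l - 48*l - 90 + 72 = 6*b^3 + 9*b^2 - 15*b + 6*l^3 + l^2*(-6*b - 27) + l*(-6*b^2 + 18*b + 39) - 18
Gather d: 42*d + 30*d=72*d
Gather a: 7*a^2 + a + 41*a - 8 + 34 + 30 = 7*a^2 + 42*a + 56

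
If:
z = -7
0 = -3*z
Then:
No Solution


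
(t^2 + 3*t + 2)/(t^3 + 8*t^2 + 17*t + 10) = 1/(t + 5)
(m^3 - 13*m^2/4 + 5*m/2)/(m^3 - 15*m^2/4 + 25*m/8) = 2*(m - 2)/(2*m - 5)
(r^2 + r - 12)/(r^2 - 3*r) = (r + 4)/r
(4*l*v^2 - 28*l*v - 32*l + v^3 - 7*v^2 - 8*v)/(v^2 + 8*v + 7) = (4*l*v - 32*l + v^2 - 8*v)/(v + 7)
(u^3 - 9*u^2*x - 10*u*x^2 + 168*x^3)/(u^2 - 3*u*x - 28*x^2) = u - 6*x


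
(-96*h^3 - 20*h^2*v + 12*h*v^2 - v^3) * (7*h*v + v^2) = -672*h^4*v - 236*h^3*v^2 + 64*h^2*v^3 + 5*h*v^4 - v^5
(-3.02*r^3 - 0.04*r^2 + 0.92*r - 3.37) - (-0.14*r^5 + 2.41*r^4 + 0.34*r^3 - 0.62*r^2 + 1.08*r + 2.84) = 0.14*r^5 - 2.41*r^4 - 3.36*r^3 + 0.58*r^2 - 0.16*r - 6.21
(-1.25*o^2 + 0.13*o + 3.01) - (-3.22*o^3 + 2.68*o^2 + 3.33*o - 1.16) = 3.22*o^3 - 3.93*o^2 - 3.2*o + 4.17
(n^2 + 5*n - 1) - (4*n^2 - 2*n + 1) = -3*n^2 + 7*n - 2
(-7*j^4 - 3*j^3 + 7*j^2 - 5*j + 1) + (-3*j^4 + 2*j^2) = -10*j^4 - 3*j^3 + 9*j^2 - 5*j + 1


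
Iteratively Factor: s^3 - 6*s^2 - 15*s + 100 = (s - 5)*(s^2 - s - 20) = (s - 5)*(s + 4)*(s - 5)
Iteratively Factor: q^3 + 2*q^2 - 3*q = (q - 1)*(q^2 + 3*q) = (q - 1)*(q + 3)*(q)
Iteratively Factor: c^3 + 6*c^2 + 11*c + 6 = (c + 2)*(c^2 + 4*c + 3) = (c + 1)*(c + 2)*(c + 3)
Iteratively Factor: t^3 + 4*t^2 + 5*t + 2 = (t + 2)*(t^2 + 2*t + 1) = (t + 1)*(t + 2)*(t + 1)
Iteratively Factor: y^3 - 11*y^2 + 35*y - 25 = (y - 5)*(y^2 - 6*y + 5) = (y - 5)*(y - 1)*(y - 5)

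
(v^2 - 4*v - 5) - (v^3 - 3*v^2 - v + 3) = -v^3 + 4*v^2 - 3*v - 8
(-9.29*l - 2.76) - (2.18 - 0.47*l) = -8.82*l - 4.94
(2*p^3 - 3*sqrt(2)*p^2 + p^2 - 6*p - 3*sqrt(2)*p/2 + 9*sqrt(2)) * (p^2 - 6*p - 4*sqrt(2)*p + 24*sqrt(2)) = 2*p^5 - 11*sqrt(2)*p^4 - 11*p^4 + 12*p^3 + 121*sqrt(2)*p^3/2 - 96*p^2 + 66*sqrt(2)*p^2 - 198*sqrt(2)*p - 144*p + 432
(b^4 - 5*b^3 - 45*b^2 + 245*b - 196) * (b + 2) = b^5 - 3*b^4 - 55*b^3 + 155*b^2 + 294*b - 392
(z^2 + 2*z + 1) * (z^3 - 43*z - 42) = z^5 + 2*z^4 - 42*z^3 - 128*z^2 - 127*z - 42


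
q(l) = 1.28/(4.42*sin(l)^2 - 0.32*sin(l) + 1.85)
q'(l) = 1.28*(-8.84*sin(l)*cos(l) + 0.32*cos(l))/(4.42*sin(l)^2 - 0.32*sin(l) + 1.85)^2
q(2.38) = 0.34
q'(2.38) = 0.38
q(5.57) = 0.32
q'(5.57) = 0.38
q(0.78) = 0.34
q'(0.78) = -0.37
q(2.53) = 0.41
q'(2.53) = 0.51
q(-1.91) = 0.21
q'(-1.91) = -0.10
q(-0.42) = 0.47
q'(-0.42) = 0.62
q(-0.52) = 0.41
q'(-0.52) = 0.54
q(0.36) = 0.56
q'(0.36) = -0.64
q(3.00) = 0.68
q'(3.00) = 0.33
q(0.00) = 0.69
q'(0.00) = 0.12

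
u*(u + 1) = u^2 + u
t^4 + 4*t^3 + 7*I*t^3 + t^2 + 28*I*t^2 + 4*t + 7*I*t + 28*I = (t + 4)*(t - I)*(t + I)*(t + 7*I)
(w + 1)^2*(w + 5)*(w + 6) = w^4 + 13*w^3 + 53*w^2 + 71*w + 30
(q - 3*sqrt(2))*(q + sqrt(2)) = q^2 - 2*sqrt(2)*q - 6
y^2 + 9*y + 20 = (y + 4)*(y + 5)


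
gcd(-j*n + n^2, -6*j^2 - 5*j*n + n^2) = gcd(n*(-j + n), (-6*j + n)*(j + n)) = 1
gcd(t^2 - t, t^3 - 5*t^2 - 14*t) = t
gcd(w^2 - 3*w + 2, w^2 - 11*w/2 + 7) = w - 2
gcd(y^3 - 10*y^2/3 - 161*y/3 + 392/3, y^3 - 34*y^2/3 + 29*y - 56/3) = y^2 - 31*y/3 + 56/3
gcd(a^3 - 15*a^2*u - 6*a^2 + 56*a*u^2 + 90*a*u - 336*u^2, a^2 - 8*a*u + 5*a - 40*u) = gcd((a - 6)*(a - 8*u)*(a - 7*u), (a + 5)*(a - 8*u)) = -a + 8*u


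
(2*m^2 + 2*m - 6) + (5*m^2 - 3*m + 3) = 7*m^2 - m - 3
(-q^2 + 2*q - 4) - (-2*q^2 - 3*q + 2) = q^2 + 5*q - 6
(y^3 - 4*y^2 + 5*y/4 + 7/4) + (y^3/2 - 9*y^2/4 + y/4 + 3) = 3*y^3/2 - 25*y^2/4 + 3*y/2 + 19/4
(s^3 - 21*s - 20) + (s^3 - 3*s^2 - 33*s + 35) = 2*s^3 - 3*s^2 - 54*s + 15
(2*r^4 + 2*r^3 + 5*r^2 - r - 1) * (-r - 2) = -2*r^5 - 6*r^4 - 9*r^3 - 9*r^2 + 3*r + 2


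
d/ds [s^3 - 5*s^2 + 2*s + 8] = 3*s^2 - 10*s + 2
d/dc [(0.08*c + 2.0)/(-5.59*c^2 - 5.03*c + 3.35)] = (0.4472*c^2 + 22.36*c + 10.328)/(31.2481*c^4 + 56.2354*c^3 - 12.1521*c^2 - 33.701*c + 11.2225)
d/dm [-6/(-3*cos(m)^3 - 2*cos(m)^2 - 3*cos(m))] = 6*(9*sin(m) + 3*sin(m)/cos(m)^2 + 4*tan(m))/(-3*sin(m)^2 + 2*cos(m) + 6)^2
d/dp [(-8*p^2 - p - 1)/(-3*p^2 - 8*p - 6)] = (61*p^2 + 90*p - 2)/(9*p^4 + 48*p^3 + 100*p^2 + 96*p + 36)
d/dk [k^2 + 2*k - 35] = 2*k + 2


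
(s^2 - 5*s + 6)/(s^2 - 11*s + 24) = (s - 2)/(s - 8)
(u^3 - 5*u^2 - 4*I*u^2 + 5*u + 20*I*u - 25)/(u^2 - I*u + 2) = (u^2 - 5*u*(1 + I) + 25*I)/(u - 2*I)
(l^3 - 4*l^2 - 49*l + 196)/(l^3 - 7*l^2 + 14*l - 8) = (l^2 - 49)/(l^2 - 3*l + 2)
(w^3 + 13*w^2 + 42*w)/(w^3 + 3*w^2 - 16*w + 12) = w*(w + 7)/(w^2 - 3*w + 2)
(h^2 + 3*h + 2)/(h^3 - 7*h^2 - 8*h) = (h + 2)/(h*(h - 8))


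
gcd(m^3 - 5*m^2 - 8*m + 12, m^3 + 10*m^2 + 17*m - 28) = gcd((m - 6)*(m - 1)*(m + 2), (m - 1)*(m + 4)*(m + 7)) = m - 1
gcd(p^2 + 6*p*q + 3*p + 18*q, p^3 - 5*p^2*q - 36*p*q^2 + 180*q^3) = p + 6*q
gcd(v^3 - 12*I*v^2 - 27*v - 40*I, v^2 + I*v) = v + I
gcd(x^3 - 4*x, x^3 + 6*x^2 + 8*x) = x^2 + 2*x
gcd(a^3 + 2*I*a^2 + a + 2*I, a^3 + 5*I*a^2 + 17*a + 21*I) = a + I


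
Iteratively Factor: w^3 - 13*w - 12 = (w + 3)*(w^2 - 3*w - 4) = (w + 1)*(w + 3)*(w - 4)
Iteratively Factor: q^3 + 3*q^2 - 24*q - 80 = (q + 4)*(q^2 - q - 20) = (q + 4)^2*(q - 5)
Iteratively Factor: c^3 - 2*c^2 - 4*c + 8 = (c - 2)*(c^2 - 4) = (c - 2)*(c + 2)*(c - 2)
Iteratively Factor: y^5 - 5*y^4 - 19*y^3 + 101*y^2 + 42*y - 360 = (y - 3)*(y^4 - 2*y^3 - 25*y^2 + 26*y + 120) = (y - 5)*(y - 3)*(y^3 + 3*y^2 - 10*y - 24) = (y - 5)*(y - 3)*(y + 2)*(y^2 + y - 12) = (y - 5)*(y - 3)*(y + 2)*(y + 4)*(y - 3)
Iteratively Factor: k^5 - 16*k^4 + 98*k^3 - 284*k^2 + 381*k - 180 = (k - 3)*(k^4 - 13*k^3 + 59*k^2 - 107*k + 60) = (k - 4)*(k - 3)*(k^3 - 9*k^2 + 23*k - 15) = (k - 4)*(k - 3)*(k - 1)*(k^2 - 8*k + 15) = (k - 4)*(k - 3)^2*(k - 1)*(k - 5)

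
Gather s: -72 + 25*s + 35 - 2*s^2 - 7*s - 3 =-2*s^2 + 18*s - 40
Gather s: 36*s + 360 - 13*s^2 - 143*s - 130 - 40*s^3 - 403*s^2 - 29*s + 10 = -40*s^3 - 416*s^2 - 136*s + 240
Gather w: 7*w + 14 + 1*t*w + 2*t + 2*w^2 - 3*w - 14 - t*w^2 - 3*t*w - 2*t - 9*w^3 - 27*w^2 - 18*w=-9*w^3 + w^2*(-t - 25) + w*(-2*t - 14)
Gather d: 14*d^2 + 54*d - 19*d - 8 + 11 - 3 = 14*d^2 + 35*d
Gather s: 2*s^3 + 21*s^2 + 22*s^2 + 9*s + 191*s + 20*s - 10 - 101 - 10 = 2*s^3 + 43*s^2 + 220*s - 121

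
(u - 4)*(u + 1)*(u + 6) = u^3 + 3*u^2 - 22*u - 24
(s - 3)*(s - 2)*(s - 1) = s^3 - 6*s^2 + 11*s - 6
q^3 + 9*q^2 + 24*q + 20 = (q + 2)^2*(q + 5)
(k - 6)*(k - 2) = k^2 - 8*k + 12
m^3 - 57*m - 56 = (m - 8)*(m + 1)*(m + 7)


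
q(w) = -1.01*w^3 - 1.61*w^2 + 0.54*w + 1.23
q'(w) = -3.03*w^2 - 3.22*w + 0.54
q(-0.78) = 0.31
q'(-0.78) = 1.21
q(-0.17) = 1.10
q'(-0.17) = 1.00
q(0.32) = 1.20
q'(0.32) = -0.80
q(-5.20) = 96.90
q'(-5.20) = -64.65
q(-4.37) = 52.41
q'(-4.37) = -43.25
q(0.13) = 1.27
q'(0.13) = 0.07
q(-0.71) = 0.40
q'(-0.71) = 1.30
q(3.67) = -68.40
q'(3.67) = -52.09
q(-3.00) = 12.39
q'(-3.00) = -17.07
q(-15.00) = 3039.63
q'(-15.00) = -632.91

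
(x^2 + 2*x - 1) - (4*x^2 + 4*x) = -3*x^2 - 2*x - 1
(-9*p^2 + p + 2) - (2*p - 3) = -9*p^2 - p + 5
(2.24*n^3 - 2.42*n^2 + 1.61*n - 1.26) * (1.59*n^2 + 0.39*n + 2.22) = 3.5616*n^5 - 2.9742*n^4 + 6.5889*n^3 - 6.7479*n^2 + 3.0828*n - 2.7972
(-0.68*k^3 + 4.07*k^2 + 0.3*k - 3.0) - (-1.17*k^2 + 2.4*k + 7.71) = -0.68*k^3 + 5.24*k^2 - 2.1*k - 10.71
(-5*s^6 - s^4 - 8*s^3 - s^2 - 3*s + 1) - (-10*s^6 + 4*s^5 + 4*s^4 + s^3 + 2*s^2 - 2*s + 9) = 5*s^6 - 4*s^5 - 5*s^4 - 9*s^3 - 3*s^2 - s - 8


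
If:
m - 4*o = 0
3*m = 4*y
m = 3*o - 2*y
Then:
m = 0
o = 0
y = 0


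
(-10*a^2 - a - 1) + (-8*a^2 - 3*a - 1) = -18*a^2 - 4*a - 2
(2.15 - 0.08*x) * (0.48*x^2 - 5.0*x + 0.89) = -0.0384*x^3 + 1.432*x^2 - 10.8212*x + 1.9135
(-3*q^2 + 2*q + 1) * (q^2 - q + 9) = -3*q^4 + 5*q^3 - 28*q^2 + 17*q + 9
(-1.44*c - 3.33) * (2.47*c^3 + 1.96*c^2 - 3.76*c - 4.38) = -3.5568*c^4 - 11.0475*c^3 - 1.1124*c^2 + 18.828*c + 14.5854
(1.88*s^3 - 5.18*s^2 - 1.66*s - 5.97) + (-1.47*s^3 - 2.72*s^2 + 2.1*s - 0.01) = 0.41*s^3 - 7.9*s^2 + 0.44*s - 5.98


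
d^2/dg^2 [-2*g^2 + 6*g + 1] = -4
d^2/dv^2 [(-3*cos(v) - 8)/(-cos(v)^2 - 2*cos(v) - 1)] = (67*cos(v)/4 - 10*cos(2*v) - 3*cos(3*v)/4 + 26)/(cos(v) + 1)^4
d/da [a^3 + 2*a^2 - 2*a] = 3*a^2 + 4*a - 2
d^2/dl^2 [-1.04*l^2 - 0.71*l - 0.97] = -2.08000000000000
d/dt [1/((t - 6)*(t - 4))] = 2*(5 - t)/(t^4 - 20*t^3 + 148*t^2 - 480*t + 576)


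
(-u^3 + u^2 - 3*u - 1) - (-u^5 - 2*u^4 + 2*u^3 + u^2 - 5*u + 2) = u^5 + 2*u^4 - 3*u^3 + 2*u - 3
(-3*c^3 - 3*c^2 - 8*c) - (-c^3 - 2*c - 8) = -2*c^3 - 3*c^2 - 6*c + 8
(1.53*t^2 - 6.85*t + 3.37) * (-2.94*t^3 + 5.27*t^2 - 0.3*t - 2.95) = -4.4982*t^5 + 28.2021*t^4 - 46.4663*t^3 + 15.3014*t^2 + 19.1965*t - 9.9415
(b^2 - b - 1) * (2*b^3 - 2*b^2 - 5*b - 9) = 2*b^5 - 4*b^4 - 5*b^3 - 2*b^2 + 14*b + 9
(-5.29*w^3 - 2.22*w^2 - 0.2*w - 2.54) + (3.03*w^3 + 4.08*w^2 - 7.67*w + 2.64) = -2.26*w^3 + 1.86*w^2 - 7.87*w + 0.1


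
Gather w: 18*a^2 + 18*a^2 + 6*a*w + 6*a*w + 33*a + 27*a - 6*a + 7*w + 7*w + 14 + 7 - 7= 36*a^2 + 54*a + w*(12*a + 14) + 14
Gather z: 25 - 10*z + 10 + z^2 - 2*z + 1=z^2 - 12*z + 36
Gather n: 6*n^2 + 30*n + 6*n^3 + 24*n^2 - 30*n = 6*n^3 + 30*n^2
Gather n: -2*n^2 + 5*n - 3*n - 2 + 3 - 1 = -2*n^2 + 2*n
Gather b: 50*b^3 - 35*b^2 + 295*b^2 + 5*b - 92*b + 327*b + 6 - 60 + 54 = 50*b^3 + 260*b^2 + 240*b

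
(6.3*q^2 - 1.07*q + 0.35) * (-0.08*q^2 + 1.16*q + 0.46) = -0.504*q^4 + 7.3936*q^3 + 1.6288*q^2 - 0.0862000000000001*q + 0.161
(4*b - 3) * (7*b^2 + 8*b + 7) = 28*b^3 + 11*b^2 + 4*b - 21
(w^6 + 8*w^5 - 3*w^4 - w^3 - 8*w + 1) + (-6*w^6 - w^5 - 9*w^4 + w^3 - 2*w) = -5*w^6 + 7*w^5 - 12*w^4 - 10*w + 1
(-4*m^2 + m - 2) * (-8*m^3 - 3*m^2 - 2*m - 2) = 32*m^5 + 4*m^4 + 21*m^3 + 12*m^2 + 2*m + 4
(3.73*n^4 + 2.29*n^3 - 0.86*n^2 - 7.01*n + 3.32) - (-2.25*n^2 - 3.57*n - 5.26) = 3.73*n^4 + 2.29*n^3 + 1.39*n^2 - 3.44*n + 8.58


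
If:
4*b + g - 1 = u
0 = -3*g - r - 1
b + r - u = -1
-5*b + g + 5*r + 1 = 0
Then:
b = 15/11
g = -17/22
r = 29/22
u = 81/22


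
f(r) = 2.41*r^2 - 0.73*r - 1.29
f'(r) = 4.82*r - 0.73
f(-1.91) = 8.90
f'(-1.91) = -9.94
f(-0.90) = 1.32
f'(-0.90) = -5.07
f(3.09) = 19.47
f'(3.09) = 14.16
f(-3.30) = 27.36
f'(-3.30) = -16.64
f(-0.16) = -1.11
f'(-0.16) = -1.50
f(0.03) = -1.31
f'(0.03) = -0.59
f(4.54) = 45.07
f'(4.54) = 21.15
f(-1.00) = 1.85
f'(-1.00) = -5.55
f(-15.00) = 551.91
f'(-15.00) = -73.03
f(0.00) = -1.29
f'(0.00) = -0.73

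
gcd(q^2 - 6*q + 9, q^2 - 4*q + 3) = q - 3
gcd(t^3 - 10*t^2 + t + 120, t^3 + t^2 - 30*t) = t - 5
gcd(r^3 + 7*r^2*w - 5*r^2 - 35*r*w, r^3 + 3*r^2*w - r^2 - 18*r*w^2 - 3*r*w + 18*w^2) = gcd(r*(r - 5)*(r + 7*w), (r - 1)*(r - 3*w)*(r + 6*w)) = 1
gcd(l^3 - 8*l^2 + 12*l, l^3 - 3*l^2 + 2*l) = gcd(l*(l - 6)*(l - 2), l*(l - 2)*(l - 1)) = l^2 - 2*l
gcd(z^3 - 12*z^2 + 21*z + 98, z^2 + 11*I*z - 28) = 1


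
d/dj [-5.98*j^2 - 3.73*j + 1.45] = -11.96*j - 3.73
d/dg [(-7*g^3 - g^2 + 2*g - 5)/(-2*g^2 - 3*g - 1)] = (14*g^4 + 42*g^3 + 28*g^2 - 18*g - 17)/(4*g^4 + 12*g^3 + 13*g^2 + 6*g + 1)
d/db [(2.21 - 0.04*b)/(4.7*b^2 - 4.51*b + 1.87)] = (0.188*b^2 - 20.774*b + 9.8923)/(22.09*b^4 - 42.394*b^3 + 37.9181*b^2 - 16.8674*b + 3.4969)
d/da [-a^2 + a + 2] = 1 - 2*a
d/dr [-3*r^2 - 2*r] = -6*r - 2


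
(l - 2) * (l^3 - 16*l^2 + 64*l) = l^4 - 18*l^3 + 96*l^2 - 128*l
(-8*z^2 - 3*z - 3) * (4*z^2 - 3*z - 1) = -32*z^4 + 12*z^3 + 5*z^2 + 12*z + 3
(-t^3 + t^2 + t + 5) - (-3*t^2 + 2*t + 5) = -t^3 + 4*t^2 - t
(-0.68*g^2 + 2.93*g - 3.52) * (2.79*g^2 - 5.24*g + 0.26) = -1.8972*g^4 + 11.7379*g^3 - 25.3508*g^2 + 19.2066*g - 0.9152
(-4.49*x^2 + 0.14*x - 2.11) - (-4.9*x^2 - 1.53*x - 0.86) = 0.41*x^2 + 1.67*x - 1.25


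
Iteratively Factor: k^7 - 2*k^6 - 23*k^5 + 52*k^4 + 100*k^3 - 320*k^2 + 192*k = (k - 1)*(k^6 - k^5 - 24*k^4 + 28*k^3 + 128*k^2 - 192*k) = (k - 1)*(k + 3)*(k^5 - 4*k^4 - 12*k^3 + 64*k^2 - 64*k) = (k - 2)*(k - 1)*(k + 3)*(k^4 - 2*k^3 - 16*k^2 + 32*k) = (k - 2)*(k - 1)*(k + 3)*(k + 4)*(k^3 - 6*k^2 + 8*k) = k*(k - 2)*(k - 1)*(k + 3)*(k + 4)*(k^2 - 6*k + 8) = k*(k - 4)*(k - 2)*(k - 1)*(k + 3)*(k + 4)*(k - 2)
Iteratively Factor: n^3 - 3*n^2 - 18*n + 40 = (n + 4)*(n^2 - 7*n + 10) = (n - 5)*(n + 4)*(n - 2)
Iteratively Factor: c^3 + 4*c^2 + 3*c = (c)*(c^2 + 4*c + 3) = c*(c + 3)*(c + 1)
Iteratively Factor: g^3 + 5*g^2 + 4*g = (g)*(g^2 + 5*g + 4) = g*(g + 1)*(g + 4)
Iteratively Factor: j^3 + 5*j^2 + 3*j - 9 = (j + 3)*(j^2 + 2*j - 3) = (j - 1)*(j + 3)*(j + 3)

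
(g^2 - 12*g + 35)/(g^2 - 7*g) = (g - 5)/g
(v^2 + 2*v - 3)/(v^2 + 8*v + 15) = (v - 1)/(v + 5)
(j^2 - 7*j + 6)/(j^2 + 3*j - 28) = (j^2 - 7*j + 6)/(j^2 + 3*j - 28)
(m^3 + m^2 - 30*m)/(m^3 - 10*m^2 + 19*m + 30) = m*(m + 6)/(m^2 - 5*m - 6)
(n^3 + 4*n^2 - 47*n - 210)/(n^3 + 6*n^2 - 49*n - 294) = (n + 5)/(n + 7)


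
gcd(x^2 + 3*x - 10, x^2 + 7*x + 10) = x + 5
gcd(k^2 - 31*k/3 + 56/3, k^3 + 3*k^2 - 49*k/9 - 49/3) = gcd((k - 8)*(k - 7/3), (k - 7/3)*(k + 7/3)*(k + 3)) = k - 7/3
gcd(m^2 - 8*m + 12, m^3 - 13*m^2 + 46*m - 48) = m - 2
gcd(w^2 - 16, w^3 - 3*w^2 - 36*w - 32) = w + 4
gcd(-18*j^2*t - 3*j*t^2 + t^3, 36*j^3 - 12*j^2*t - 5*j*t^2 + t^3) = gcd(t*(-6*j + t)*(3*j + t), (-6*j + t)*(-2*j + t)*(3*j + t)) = -18*j^2 - 3*j*t + t^2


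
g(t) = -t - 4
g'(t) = -1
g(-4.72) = 0.72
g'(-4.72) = -1.00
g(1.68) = -5.68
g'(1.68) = -1.00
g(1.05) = -5.05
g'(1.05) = -1.00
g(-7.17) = 3.17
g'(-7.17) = -1.00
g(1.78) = -5.78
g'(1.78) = -1.00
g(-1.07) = -2.93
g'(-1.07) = -1.00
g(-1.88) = -2.12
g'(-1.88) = -1.00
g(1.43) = -5.43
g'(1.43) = -1.00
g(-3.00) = -1.00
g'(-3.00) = -1.00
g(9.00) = -13.00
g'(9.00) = -1.00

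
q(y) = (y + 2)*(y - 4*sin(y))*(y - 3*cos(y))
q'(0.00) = 18.00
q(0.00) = 0.00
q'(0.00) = 18.00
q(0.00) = 0.00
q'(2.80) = 151.06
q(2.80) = 39.43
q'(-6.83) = -77.87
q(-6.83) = -215.49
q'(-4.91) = 153.31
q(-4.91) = -141.33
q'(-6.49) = -60.16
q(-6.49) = -239.91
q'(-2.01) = -1.14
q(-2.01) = 0.01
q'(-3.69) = 39.98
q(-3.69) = -11.03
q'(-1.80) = -3.58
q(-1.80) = -0.47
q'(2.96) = 174.99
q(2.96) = 65.60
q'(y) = (1 - 4*cos(y))*(y + 2)*(y - 3*cos(y)) + (y + 2)*(y - 4*sin(y))*(3*sin(y) + 1) + (y - 4*sin(y))*(y - 3*cos(y)) = (y + 2)*(y - 4*sin(y))*(3*sin(y) + 1) - (y + 2)*(y - 3*cos(y))*(4*cos(y) - 1) + (y - 4*sin(y))*(y - 3*cos(y))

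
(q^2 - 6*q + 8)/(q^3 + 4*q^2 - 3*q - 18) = (q - 4)/(q^2 + 6*q + 9)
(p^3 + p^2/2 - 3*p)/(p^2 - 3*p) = (p^2 + p/2 - 3)/(p - 3)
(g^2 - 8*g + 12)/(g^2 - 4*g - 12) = (g - 2)/(g + 2)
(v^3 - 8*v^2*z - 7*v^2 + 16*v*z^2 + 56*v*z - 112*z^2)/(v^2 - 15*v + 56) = (v^2 - 8*v*z + 16*z^2)/(v - 8)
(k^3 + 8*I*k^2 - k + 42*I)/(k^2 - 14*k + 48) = (k^3 + 8*I*k^2 - k + 42*I)/(k^2 - 14*k + 48)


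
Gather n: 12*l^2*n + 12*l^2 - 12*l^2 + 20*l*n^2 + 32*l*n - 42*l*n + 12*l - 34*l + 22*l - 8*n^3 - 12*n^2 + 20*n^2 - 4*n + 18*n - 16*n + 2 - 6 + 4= -8*n^3 + n^2*(20*l + 8) + n*(12*l^2 - 10*l - 2)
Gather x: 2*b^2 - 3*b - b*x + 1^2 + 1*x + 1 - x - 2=2*b^2 - b*x - 3*b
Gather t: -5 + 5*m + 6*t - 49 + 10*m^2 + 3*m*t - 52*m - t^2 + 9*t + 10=10*m^2 - 47*m - t^2 + t*(3*m + 15) - 44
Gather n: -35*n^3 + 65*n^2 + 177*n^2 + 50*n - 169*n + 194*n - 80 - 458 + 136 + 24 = -35*n^3 + 242*n^2 + 75*n - 378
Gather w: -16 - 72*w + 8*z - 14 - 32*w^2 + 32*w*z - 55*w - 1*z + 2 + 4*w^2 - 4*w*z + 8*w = -28*w^2 + w*(28*z - 119) + 7*z - 28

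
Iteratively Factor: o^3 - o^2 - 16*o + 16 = (o - 1)*(o^2 - 16) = (o - 1)*(o + 4)*(o - 4)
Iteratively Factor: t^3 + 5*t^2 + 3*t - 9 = (t + 3)*(t^2 + 2*t - 3) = (t - 1)*(t + 3)*(t + 3)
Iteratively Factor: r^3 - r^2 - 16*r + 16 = (r - 4)*(r^2 + 3*r - 4) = (r - 4)*(r + 4)*(r - 1)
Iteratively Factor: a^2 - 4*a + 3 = (a - 3)*(a - 1)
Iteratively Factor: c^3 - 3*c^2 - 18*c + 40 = (c - 5)*(c^2 + 2*c - 8) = (c - 5)*(c + 4)*(c - 2)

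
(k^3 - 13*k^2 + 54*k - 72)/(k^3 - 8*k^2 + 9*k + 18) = (k - 4)/(k + 1)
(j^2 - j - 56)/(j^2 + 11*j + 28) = (j - 8)/(j + 4)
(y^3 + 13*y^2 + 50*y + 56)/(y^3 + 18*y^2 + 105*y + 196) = (y + 2)/(y + 7)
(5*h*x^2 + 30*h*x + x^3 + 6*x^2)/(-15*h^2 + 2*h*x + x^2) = x*(x + 6)/(-3*h + x)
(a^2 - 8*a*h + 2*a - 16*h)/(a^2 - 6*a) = (a^2 - 8*a*h + 2*a - 16*h)/(a*(a - 6))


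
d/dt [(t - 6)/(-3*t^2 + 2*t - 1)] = (3*t^2 - 36*t + 11)/(9*t^4 - 12*t^3 + 10*t^2 - 4*t + 1)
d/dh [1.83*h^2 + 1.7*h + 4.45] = 3.66*h + 1.7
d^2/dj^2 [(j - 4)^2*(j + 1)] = 6*j - 14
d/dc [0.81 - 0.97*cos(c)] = 0.97*sin(c)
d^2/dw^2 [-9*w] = 0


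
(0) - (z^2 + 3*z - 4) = -z^2 - 3*z + 4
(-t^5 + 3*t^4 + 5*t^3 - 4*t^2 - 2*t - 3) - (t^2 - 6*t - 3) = -t^5 + 3*t^4 + 5*t^3 - 5*t^2 + 4*t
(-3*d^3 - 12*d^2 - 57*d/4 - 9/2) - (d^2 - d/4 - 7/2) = -3*d^3 - 13*d^2 - 14*d - 1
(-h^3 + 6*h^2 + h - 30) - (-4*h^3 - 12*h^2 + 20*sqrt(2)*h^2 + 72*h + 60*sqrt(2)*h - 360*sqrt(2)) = 3*h^3 - 20*sqrt(2)*h^2 + 18*h^2 - 60*sqrt(2)*h - 71*h - 30 + 360*sqrt(2)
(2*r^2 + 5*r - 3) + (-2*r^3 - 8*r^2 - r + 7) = -2*r^3 - 6*r^2 + 4*r + 4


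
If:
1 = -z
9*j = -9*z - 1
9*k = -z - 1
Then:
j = 8/9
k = 0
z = -1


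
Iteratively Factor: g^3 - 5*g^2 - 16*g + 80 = (g - 5)*(g^2 - 16) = (g - 5)*(g + 4)*(g - 4)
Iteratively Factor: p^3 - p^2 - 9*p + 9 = (p - 3)*(p^2 + 2*p - 3) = (p - 3)*(p + 3)*(p - 1)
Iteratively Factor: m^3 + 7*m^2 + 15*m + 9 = (m + 3)*(m^2 + 4*m + 3) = (m + 3)^2*(m + 1)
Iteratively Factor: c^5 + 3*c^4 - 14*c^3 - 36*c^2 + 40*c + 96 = (c - 2)*(c^4 + 5*c^3 - 4*c^2 - 44*c - 48) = (c - 2)*(c + 2)*(c^3 + 3*c^2 - 10*c - 24) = (c - 2)*(c + 2)^2*(c^2 + c - 12) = (c - 2)*(c + 2)^2*(c + 4)*(c - 3)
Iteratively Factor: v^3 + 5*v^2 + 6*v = (v)*(v^2 + 5*v + 6) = v*(v + 3)*(v + 2)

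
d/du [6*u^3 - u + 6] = 18*u^2 - 1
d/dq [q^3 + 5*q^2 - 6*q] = 3*q^2 + 10*q - 6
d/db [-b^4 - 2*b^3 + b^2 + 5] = 2*b*(-2*b^2 - 3*b + 1)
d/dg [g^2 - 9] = 2*g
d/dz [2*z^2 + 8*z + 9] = 4*z + 8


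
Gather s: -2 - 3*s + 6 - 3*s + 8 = 12 - 6*s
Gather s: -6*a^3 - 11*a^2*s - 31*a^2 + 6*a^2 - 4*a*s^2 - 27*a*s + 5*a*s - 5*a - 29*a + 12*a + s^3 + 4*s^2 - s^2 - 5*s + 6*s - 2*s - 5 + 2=-6*a^3 - 25*a^2 - 22*a + s^3 + s^2*(3 - 4*a) + s*(-11*a^2 - 22*a - 1) - 3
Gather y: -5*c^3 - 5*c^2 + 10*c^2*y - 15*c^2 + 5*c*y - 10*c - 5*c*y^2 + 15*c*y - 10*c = -5*c^3 - 20*c^2 - 5*c*y^2 - 20*c + y*(10*c^2 + 20*c)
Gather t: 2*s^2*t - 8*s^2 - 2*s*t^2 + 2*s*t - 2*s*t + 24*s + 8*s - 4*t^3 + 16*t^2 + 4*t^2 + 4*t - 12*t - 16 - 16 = -8*s^2 + 32*s - 4*t^3 + t^2*(20 - 2*s) + t*(2*s^2 - 8) - 32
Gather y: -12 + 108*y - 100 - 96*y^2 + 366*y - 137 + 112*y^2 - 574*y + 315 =16*y^2 - 100*y + 66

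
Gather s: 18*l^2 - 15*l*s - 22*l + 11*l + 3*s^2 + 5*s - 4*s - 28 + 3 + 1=18*l^2 - 11*l + 3*s^2 + s*(1 - 15*l) - 24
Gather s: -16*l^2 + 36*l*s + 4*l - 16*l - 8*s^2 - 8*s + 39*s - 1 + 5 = -16*l^2 - 12*l - 8*s^2 + s*(36*l + 31) + 4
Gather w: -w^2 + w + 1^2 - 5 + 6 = -w^2 + w + 2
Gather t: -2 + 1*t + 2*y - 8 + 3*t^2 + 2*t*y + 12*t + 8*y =3*t^2 + t*(2*y + 13) + 10*y - 10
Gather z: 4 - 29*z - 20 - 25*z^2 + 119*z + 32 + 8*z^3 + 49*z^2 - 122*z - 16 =8*z^3 + 24*z^2 - 32*z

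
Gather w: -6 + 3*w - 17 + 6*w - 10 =9*w - 33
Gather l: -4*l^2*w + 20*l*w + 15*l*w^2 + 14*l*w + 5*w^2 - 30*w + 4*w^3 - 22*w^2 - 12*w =-4*l^2*w + l*(15*w^2 + 34*w) + 4*w^3 - 17*w^2 - 42*w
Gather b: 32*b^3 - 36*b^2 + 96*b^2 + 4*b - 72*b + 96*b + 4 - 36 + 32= 32*b^3 + 60*b^2 + 28*b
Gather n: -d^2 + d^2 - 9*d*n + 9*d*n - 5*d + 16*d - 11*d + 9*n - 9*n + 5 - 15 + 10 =0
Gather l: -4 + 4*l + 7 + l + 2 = 5*l + 5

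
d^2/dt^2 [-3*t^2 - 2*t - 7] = -6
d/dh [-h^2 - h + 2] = -2*h - 1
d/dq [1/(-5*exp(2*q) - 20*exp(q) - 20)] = 2*(exp(q) + 2)*exp(q)/(5*(exp(2*q) + 4*exp(q) + 4)^2)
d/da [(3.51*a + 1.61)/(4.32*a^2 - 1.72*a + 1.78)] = (-15.1632*a^2 - 13.9104*a + 9.017)/(18.6624*a^4 - 14.8608*a^3 + 18.3376*a^2 - 6.1232*a + 3.1684)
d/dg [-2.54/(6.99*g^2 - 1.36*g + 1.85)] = (35.5092*g - 3.4544)/(6.99*g^2 - 1.36*g + 1.85)^2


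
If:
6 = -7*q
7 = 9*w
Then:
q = -6/7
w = 7/9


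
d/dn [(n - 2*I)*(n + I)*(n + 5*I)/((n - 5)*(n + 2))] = (n^4 - 6*n^3 - n^2*(37 + 12*I) - 100*I*n - 70 + 30*I)/(n^4 - 6*n^3 - 11*n^2 + 60*n + 100)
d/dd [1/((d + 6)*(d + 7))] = (-2*d - 13)/(d^4 + 26*d^3 + 253*d^2 + 1092*d + 1764)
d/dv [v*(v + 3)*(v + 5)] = 3*v^2 + 16*v + 15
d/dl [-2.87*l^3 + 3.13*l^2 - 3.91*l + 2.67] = -8.61*l^2 + 6.26*l - 3.91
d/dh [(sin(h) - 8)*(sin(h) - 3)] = (2*sin(h) - 11)*cos(h)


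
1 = 1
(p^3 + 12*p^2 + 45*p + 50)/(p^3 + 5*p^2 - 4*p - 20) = (p + 5)/(p - 2)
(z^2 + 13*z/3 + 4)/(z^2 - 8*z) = (z^2 + 13*z/3 + 4)/(z*(z - 8))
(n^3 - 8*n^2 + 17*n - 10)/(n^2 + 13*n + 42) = (n^3 - 8*n^2 + 17*n - 10)/(n^2 + 13*n + 42)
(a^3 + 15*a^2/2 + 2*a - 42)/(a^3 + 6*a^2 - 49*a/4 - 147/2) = 2*(a - 2)/(2*a - 7)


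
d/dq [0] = 0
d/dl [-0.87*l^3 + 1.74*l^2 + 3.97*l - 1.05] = -2.61*l^2 + 3.48*l + 3.97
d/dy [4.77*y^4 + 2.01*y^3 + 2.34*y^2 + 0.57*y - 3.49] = 19.08*y^3 + 6.03*y^2 + 4.68*y + 0.57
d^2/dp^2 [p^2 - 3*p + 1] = 2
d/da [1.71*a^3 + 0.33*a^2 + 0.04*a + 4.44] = 5.13*a^2 + 0.66*a + 0.04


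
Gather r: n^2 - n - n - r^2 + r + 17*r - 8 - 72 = n^2 - 2*n - r^2 + 18*r - 80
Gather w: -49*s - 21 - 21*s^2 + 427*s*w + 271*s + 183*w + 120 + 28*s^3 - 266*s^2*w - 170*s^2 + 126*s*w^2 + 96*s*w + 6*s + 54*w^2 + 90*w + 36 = 28*s^3 - 191*s^2 + 228*s + w^2*(126*s + 54) + w*(-266*s^2 + 523*s + 273) + 135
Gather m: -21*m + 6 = 6 - 21*m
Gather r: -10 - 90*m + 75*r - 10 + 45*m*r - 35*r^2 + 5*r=-90*m - 35*r^2 + r*(45*m + 80) - 20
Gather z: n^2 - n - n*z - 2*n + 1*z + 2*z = n^2 - 3*n + z*(3 - n)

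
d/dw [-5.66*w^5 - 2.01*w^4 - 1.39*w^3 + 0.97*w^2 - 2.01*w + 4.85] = -28.3*w^4 - 8.04*w^3 - 4.17*w^2 + 1.94*w - 2.01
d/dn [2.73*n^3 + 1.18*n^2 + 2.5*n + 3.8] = 8.19*n^2 + 2.36*n + 2.5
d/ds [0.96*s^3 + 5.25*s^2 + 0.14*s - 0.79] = 2.88*s^2 + 10.5*s + 0.14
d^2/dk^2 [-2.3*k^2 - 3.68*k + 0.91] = -4.60000000000000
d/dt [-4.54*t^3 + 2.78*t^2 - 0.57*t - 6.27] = -13.62*t^2 + 5.56*t - 0.57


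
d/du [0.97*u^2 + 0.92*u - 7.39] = 1.94*u + 0.92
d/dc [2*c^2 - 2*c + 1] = 4*c - 2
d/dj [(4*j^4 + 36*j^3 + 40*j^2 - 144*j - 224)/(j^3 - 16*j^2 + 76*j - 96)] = 4*(j^4 - 28*j^3 - 42*j^2 + 1000*j + 1928)/(j^4 - 28*j^3 + 292*j^2 - 1344*j + 2304)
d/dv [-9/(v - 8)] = 9/(v - 8)^2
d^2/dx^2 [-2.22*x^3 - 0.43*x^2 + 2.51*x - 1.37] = -13.32*x - 0.86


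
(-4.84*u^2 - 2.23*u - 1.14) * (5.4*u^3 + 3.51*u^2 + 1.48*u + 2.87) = -26.136*u^5 - 29.0304*u^4 - 21.1465*u^3 - 21.1926*u^2 - 8.0873*u - 3.2718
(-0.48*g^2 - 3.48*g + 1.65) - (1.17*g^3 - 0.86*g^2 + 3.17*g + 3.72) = -1.17*g^3 + 0.38*g^2 - 6.65*g - 2.07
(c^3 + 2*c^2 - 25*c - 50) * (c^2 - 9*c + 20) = c^5 - 7*c^4 - 23*c^3 + 215*c^2 - 50*c - 1000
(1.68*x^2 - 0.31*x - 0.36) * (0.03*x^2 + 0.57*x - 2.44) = 0.0504*x^4 + 0.9483*x^3 - 4.2867*x^2 + 0.5512*x + 0.8784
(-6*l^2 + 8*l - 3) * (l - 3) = -6*l^3 + 26*l^2 - 27*l + 9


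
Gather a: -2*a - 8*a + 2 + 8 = 10 - 10*a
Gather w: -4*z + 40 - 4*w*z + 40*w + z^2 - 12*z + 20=w*(40 - 4*z) + z^2 - 16*z + 60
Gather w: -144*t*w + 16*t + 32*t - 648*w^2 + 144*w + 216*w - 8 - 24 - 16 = 48*t - 648*w^2 + w*(360 - 144*t) - 48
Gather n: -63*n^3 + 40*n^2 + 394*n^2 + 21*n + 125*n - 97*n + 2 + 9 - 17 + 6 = -63*n^3 + 434*n^2 + 49*n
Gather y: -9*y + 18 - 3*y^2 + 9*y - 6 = 12 - 3*y^2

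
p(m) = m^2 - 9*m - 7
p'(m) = 2*m - 9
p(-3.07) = 30.05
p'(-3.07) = -15.14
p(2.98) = -24.94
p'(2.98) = -3.04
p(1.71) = -19.47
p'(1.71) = -5.58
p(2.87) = -24.59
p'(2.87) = -3.26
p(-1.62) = 10.20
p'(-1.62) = -12.24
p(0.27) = -9.36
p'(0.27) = -8.46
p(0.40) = -10.44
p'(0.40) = -8.20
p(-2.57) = 22.73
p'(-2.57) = -14.14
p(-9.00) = 155.00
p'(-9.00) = -27.00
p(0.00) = -7.00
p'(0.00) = -9.00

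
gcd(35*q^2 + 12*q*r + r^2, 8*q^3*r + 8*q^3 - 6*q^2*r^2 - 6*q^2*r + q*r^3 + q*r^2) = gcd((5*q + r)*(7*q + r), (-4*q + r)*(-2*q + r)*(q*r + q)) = 1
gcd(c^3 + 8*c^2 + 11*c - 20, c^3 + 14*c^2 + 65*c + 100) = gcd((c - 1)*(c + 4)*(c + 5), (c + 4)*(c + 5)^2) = c^2 + 9*c + 20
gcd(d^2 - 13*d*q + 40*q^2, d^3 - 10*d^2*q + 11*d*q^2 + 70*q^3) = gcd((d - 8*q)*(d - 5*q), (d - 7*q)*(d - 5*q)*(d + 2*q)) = -d + 5*q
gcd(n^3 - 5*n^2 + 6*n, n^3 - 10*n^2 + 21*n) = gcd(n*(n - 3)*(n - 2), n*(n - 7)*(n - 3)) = n^2 - 3*n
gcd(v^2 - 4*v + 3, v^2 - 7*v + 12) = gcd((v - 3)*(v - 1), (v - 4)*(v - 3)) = v - 3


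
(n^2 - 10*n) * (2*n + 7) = 2*n^3 - 13*n^2 - 70*n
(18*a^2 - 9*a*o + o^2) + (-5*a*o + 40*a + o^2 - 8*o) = 18*a^2 - 14*a*o + 40*a + 2*o^2 - 8*o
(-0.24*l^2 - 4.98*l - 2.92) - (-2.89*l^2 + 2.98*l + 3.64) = 2.65*l^2 - 7.96*l - 6.56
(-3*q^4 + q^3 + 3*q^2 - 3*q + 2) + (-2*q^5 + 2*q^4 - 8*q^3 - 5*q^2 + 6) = -2*q^5 - q^4 - 7*q^3 - 2*q^2 - 3*q + 8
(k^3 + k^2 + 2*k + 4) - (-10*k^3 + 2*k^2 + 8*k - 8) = 11*k^3 - k^2 - 6*k + 12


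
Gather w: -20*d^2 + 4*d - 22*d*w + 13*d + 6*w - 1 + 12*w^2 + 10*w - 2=-20*d^2 + 17*d + 12*w^2 + w*(16 - 22*d) - 3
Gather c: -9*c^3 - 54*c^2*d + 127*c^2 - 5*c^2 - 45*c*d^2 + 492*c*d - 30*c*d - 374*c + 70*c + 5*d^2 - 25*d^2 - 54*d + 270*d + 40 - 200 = -9*c^3 + c^2*(122 - 54*d) + c*(-45*d^2 + 462*d - 304) - 20*d^2 + 216*d - 160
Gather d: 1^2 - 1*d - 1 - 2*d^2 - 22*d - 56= -2*d^2 - 23*d - 56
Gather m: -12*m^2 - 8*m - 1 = -12*m^2 - 8*m - 1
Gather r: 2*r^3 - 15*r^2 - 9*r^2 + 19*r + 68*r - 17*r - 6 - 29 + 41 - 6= 2*r^3 - 24*r^2 + 70*r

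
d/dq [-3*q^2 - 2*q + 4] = -6*q - 2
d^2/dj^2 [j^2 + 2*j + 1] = 2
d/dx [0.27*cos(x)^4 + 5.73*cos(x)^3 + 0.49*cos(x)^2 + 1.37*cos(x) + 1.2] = -(1.08*cos(x)^3 + 17.19*cos(x)^2 + 0.98*cos(x) + 1.37)*sin(x)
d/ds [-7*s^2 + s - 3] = 1 - 14*s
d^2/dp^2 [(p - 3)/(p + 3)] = -12/(p + 3)^3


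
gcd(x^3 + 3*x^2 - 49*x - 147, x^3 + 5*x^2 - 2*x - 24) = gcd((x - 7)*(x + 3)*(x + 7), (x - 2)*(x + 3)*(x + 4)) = x + 3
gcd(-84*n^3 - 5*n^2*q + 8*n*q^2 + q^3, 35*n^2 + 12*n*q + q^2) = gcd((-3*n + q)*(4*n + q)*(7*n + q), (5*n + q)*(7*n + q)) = 7*n + q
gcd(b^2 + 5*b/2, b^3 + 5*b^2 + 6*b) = b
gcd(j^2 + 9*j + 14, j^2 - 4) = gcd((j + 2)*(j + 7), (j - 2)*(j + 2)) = j + 2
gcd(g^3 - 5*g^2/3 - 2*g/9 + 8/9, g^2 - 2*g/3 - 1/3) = g - 1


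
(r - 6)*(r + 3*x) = r^2 + 3*r*x - 6*r - 18*x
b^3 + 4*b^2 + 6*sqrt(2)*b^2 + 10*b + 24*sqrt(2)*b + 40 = (b + 4)*(b + sqrt(2))*(b + 5*sqrt(2))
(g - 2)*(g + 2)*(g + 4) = g^3 + 4*g^2 - 4*g - 16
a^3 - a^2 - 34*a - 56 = (a - 7)*(a + 2)*(a + 4)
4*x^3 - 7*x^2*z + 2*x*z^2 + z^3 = (-x + z)^2*(4*x + z)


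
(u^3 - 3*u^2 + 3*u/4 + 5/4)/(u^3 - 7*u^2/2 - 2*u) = (2*u^2 - 7*u + 5)/(2*u*(u - 4))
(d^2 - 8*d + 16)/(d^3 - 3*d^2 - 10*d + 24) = (d - 4)/(d^2 + d - 6)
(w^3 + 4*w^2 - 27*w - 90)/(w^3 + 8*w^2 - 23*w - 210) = (w + 3)/(w + 7)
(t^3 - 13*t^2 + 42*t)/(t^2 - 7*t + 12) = t*(t^2 - 13*t + 42)/(t^2 - 7*t + 12)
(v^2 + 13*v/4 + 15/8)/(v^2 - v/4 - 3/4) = (v + 5/2)/(v - 1)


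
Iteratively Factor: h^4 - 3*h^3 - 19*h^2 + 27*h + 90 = (h - 3)*(h^3 - 19*h - 30) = (h - 5)*(h - 3)*(h^2 + 5*h + 6) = (h - 5)*(h - 3)*(h + 3)*(h + 2)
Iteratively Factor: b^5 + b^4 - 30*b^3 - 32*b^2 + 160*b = (b)*(b^4 + b^3 - 30*b^2 - 32*b + 160) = b*(b + 4)*(b^3 - 3*b^2 - 18*b + 40) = b*(b - 5)*(b + 4)*(b^2 + 2*b - 8) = b*(b - 5)*(b - 2)*(b + 4)*(b + 4)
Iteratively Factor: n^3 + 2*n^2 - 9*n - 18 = (n + 2)*(n^2 - 9) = (n - 3)*(n + 2)*(n + 3)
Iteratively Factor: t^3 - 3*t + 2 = (t - 1)*(t^2 + t - 2) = (t - 1)*(t + 2)*(t - 1)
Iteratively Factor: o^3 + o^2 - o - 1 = (o + 1)*(o^2 - 1) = (o - 1)*(o + 1)*(o + 1)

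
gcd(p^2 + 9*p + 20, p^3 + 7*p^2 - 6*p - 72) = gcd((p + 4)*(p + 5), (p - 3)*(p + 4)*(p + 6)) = p + 4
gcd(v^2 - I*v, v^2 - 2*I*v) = v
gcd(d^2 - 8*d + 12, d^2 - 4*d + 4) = d - 2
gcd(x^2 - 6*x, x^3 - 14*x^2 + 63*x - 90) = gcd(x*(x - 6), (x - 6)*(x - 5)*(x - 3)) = x - 6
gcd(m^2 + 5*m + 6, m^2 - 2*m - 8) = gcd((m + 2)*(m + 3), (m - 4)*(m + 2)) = m + 2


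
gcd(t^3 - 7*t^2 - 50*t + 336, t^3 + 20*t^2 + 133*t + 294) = t + 7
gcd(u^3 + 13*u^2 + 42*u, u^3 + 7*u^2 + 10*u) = u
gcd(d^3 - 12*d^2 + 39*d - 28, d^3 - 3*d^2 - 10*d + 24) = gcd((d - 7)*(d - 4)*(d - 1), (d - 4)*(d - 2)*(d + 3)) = d - 4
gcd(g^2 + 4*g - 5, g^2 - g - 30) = g + 5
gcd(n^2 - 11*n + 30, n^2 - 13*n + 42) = n - 6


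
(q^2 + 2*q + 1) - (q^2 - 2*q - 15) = 4*q + 16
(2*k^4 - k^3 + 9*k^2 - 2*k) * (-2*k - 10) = -4*k^5 - 18*k^4 - 8*k^3 - 86*k^2 + 20*k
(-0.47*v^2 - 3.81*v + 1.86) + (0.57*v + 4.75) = -0.47*v^2 - 3.24*v + 6.61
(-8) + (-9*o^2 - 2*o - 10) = -9*o^2 - 2*o - 18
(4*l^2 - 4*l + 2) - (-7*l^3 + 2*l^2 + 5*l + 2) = 7*l^3 + 2*l^2 - 9*l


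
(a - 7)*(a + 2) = a^2 - 5*a - 14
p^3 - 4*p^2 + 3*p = p*(p - 3)*(p - 1)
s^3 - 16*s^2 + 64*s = s*(s - 8)^2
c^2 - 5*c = c*(c - 5)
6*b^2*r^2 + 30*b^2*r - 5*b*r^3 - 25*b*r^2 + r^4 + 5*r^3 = r*(-3*b + r)*(-2*b + r)*(r + 5)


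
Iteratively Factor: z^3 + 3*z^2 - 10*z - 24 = (z + 2)*(z^2 + z - 12) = (z + 2)*(z + 4)*(z - 3)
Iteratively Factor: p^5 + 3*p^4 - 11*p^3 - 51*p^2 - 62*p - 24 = (p + 1)*(p^4 + 2*p^3 - 13*p^2 - 38*p - 24) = (p + 1)^2*(p^3 + p^2 - 14*p - 24) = (p - 4)*(p + 1)^2*(p^2 + 5*p + 6) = (p - 4)*(p + 1)^2*(p + 3)*(p + 2)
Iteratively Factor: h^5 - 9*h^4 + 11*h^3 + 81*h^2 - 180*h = (h - 3)*(h^4 - 6*h^3 - 7*h^2 + 60*h) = (h - 3)*(h + 3)*(h^3 - 9*h^2 + 20*h) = (h - 4)*(h - 3)*(h + 3)*(h^2 - 5*h) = (h - 5)*(h - 4)*(h - 3)*(h + 3)*(h)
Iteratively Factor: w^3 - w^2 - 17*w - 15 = (w + 1)*(w^2 - 2*w - 15) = (w - 5)*(w + 1)*(w + 3)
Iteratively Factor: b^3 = (b)*(b^2) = b^2*(b)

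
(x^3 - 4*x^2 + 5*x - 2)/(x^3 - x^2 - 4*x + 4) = (x - 1)/(x + 2)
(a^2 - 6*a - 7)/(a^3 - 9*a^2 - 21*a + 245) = (a + 1)/(a^2 - 2*a - 35)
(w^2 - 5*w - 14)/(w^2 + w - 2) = (w - 7)/(w - 1)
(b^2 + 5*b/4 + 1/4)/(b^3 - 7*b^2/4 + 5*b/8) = 2*(4*b^2 + 5*b + 1)/(b*(8*b^2 - 14*b + 5))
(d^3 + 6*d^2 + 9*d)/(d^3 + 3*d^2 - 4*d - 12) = d*(d + 3)/(d^2 - 4)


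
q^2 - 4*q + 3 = (q - 3)*(q - 1)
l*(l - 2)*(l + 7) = l^3 + 5*l^2 - 14*l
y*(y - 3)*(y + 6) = y^3 + 3*y^2 - 18*y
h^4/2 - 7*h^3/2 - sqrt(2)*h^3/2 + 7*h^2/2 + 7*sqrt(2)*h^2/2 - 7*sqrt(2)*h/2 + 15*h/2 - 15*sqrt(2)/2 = (h/2 + 1/2)*(h - 5)*(h - 3)*(h - sqrt(2))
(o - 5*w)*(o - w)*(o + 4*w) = o^3 - 2*o^2*w - 19*o*w^2 + 20*w^3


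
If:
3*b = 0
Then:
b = 0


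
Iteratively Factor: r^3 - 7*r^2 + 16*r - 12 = (r - 2)*(r^2 - 5*r + 6) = (r - 3)*(r - 2)*(r - 2)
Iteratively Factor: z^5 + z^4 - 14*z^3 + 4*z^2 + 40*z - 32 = (z + 2)*(z^4 - z^3 - 12*z^2 + 28*z - 16) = (z - 2)*(z + 2)*(z^3 + z^2 - 10*z + 8) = (z - 2)^2*(z + 2)*(z^2 + 3*z - 4) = (z - 2)^2*(z - 1)*(z + 2)*(z + 4)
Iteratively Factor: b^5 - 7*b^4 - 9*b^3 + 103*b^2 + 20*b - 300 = (b + 3)*(b^4 - 10*b^3 + 21*b^2 + 40*b - 100) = (b - 5)*(b + 3)*(b^3 - 5*b^2 - 4*b + 20) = (b - 5)*(b + 2)*(b + 3)*(b^2 - 7*b + 10) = (b - 5)^2*(b + 2)*(b + 3)*(b - 2)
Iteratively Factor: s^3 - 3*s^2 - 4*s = (s)*(s^2 - 3*s - 4) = s*(s - 4)*(s + 1)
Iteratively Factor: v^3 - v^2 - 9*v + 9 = (v + 3)*(v^2 - 4*v + 3) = (v - 3)*(v + 3)*(v - 1)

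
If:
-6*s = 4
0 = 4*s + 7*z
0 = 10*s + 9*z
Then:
No Solution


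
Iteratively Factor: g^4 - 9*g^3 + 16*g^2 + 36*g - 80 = (g - 2)*(g^3 - 7*g^2 + 2*g + 40) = (g - 5)*(g - 2)*(g^2 - 2*g - 8) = (g - 5)*(g - 2)*(g + 2)*(g - 4)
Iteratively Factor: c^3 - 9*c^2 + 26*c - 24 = (c - 3)*(c^2 - 6*c + 8) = (c - 3)*(c - 2)*(c - 4)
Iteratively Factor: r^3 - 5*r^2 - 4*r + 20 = (r - 5)*(r^2 - 4) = (r - 5)*(r + 2)*(r - 2)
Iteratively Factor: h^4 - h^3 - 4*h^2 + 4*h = (h + 2)*(h^3 - 3*h^2 + 2*h) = h*(h + 2)*(h^2 - 3*h + 2) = h*(h - 1)*(h + 2)*(h - 2)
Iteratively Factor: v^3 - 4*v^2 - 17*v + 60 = (v - 3)*(v^2 - v - 20) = (v - 5)*(v - 3)*(v + 4)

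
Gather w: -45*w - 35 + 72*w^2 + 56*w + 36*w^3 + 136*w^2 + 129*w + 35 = 36*w^3 + 208*w^2 + 140*w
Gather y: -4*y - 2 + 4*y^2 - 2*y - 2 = 4*y^2 - 6*y - 4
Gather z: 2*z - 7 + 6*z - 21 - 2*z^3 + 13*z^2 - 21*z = -2*z^3 + 13*z^2 - 13*z - 28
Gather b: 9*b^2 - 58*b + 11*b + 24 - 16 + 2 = 9*b^2 - 47*b + 10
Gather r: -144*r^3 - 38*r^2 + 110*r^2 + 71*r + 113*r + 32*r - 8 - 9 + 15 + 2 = -144*r^3 + 72*r^2 + 216*r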